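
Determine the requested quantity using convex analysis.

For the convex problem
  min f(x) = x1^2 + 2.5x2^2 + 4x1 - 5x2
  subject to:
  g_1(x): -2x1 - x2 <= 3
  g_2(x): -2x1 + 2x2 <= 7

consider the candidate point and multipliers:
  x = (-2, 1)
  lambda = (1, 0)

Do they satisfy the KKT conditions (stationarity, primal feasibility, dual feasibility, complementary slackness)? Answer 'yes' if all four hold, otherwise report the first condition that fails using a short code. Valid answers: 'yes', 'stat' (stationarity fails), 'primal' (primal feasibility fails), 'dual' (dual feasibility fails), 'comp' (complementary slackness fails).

Gradient of f: grad f(x) = Q x + c = (0, 0)
Constraint values g_i(x) = a_i^T x - b_i:
  g_1((-2, 1)) = 0
  g_2((-2, 1)) = -1
Stationarity residual: grad f(x) + sum_i lambda_i a_i = (-2, -1)
  -> stationarity FAILS
Primal feasibility (all g_i <= 0): OK
Dual feasibility (all lambda_i >= 0): OK
Complementary slackness (lambda_i * g_i(x) = 0 for all i): OK

Verdict: the first failing condition is stationarity -> stat.

stat


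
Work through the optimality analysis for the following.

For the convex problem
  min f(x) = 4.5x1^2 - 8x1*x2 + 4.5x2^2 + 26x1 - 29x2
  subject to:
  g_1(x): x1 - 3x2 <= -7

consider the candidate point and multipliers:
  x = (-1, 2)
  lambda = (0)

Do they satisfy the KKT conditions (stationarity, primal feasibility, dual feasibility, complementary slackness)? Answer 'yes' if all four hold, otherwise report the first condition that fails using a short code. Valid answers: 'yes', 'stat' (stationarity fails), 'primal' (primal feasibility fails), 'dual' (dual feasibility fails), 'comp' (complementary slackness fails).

Gradient of f: grad f(x) = Q x + c = (1, -3)
Constraint values g_i(x) = a_i^T x - b_i:
  g_1((-1, 2)) = 0
Stationarity residual: grad f(x) + sum_i lambda_i a_i = (1, -3)
  -> stationarity FAILS
Primal feasibility (all g_i <= 0): OK
Dual feasibility (all lambda_i >= 0): OK
Complementary slackness (lambda_i * g_i(x) = 0 for all i): OK

Verdict: the first failing condition is stationarity -> stat.

stat


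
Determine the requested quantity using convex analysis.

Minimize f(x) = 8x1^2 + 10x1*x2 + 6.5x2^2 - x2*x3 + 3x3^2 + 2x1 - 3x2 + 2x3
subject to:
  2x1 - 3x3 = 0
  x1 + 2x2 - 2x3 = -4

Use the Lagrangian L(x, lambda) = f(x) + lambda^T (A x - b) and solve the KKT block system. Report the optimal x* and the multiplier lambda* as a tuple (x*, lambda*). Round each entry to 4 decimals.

Form the Lagrangian:
  L(x, lambda) = (1/2) x^T Q x + c^T x + lambda^T (A x - b)
Stationarity (grad_x L = 0): Q x + c + A^T lambda = 0.
Primal feasibility: A x = b.

This gives the KKT block system:
  [ Q   A^T ] [ x     ]   [-c ]
  [ A    0  ] [ lambda ] = [ b ]

Solving the linear system:
  x*      = (0.9109, -1.8482, 0.6073)
  lambda* = (-3.6775, 9.2622)
  f(x*)   = 22.8149

x* = (0.9109, -1.8482, 0.6073), lambda* = (-3.6775, 9.2622)


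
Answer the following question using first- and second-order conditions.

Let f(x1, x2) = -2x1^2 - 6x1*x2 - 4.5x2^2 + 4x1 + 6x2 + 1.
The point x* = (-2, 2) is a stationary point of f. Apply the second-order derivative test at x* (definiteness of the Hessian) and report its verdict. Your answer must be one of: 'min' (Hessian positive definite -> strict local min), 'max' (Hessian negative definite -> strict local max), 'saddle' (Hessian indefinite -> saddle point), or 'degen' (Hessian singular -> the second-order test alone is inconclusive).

Compute the Hessian H = grad^2 f:
  H = [[-4, -6], [-6, -9]]
Verify stationarity: grad f(x*) = H x* + g = (0, 0).
Eigenvalues of H: -13, 0.
H has a zero eigenvalue (singular; negative semidefinite but not definite), so H is neither positive definite, negative definite, nor indefinite. The second-order test alone is inconclusive -> degen.
(Indeed, f is constant along the null direction of H through x*, so x* is not a strict local extremum.)

degen


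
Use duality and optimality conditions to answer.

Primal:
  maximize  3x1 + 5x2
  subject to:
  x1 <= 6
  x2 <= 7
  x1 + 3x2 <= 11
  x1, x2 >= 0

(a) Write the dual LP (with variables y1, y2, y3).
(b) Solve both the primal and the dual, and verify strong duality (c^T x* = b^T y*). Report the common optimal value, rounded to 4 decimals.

The standard primal-dual pair for 'max c^T x s.t. A x <= b, x >= 0' is:
  Dual:  min b^T y  s.t.  A^T y >= c,  y >= 0.

So the dual LP is:
  minimize  6y1 + 7y2 + 11y3
  subject to:
    y1 + y3 >= 3
    y2 + 3y3 >= 5
    y1, y2, y3 >= 0

Solving the primal: x* = (6, 1.6667).
  primal value c^T x* = 26.3333.
Solving the dual: y* = (1.3333, 0, 1.6667).
  dual value b^T y* = 26.3333.
Strong duality: c^T x* = b^T y*. Confirmed.

26.3333


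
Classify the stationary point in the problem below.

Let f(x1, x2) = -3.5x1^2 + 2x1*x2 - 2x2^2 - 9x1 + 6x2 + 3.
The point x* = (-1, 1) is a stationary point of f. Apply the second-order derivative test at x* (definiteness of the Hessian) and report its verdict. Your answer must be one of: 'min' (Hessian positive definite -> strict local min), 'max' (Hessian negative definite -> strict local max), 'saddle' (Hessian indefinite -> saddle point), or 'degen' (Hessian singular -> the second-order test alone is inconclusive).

Compute the Hessian H = grad^2 f:
  H = [[-7, 2], [2, -4]]
Verify stationarity: grad f(x*) = H x* + g = (0, 0).
Eigenvalues of H: -8, -3.
Both eigenvalues < 0, so H is negative definite -> x* is a strict local max.

max


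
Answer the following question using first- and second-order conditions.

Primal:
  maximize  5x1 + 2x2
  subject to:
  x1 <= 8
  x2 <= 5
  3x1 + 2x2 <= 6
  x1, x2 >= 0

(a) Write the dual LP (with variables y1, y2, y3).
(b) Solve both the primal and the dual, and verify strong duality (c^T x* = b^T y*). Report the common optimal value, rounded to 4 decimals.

The standard primal-dual pair for 'max c^T x s.t. A x <= b, x >= 0' is:
  Dual:  min b^T y  s.t.  A^T y >= c,  y >= 0.

So the dual LP is:
  minimize  8y1 + 5y2 + 6y3
  subject to:
    y1 + 3y3 >= 5
    y2 + 2y3 >= 2
    y1, y2, y3 >= 0

Solving the primal: x* = (2, 0).
  primal value c^T x* = 10.
Solving the dual: y* = (0, 0, 1.6667).
  dual value b^T y* = 10.
Strong duality: c^T x* = b^T y*. Confirmed.

10


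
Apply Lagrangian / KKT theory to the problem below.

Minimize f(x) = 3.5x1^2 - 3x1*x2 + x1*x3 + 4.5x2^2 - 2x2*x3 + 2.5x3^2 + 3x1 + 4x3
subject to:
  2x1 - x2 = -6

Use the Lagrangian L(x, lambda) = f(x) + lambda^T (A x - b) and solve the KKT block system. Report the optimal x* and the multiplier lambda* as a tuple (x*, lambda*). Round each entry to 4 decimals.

Form the Lagrangian:
  L(x, lambda) = (1/2) x^T Q x + c^T x + lambda^T (A x - b)
Stationarity (grad_x L = 0): Q x + c + A^T lambda = 0.
Primal feasibility: A x = b.

This gives the KKT block system:
  [ Q   A^T ] [ x     ]   [-c ]
  [ A    0  ] [ lambda ] = [ b ]

Solving the linear system:
  x*      = (-3.0205, -0.0411, -0.2123)
  lambda* = (9.1164)
  f(x*)   = 22.3938

x* = (-3.0205, -0.0411, -0.2123), lambda* = (9.1164)


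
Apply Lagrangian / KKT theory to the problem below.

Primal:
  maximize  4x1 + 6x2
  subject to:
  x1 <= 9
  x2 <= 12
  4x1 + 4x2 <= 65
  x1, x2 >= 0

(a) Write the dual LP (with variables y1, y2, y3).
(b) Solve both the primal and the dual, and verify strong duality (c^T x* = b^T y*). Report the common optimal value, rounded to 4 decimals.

The standard primal-dual pair for 'max c^T x s.t. A x <= b, x >= 0' is:
  Dual:  min b^T y  s.t.  A^T y >= c,  y >= 0.

So the dual LP is:
  minimize  9y1 + 12y2 + 65y3
  subject to:
    y1 + 4y3 >= 4
    y2 + 4y3 >= 6
    y1, y2, y3 >= 0

Solving the primal: x* = (4.25, 12).
  primal value c^T x* = 89.
Solving the dual: y* = (0, 2, 1).
  dual value b^T y* = 89.
Strong duality: c^T x* = b^T y*. Confirmed.

89


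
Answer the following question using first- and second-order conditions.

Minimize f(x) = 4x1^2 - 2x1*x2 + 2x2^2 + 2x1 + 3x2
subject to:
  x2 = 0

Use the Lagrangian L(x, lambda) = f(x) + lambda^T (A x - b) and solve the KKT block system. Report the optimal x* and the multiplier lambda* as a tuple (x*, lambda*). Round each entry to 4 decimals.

Form the Lagrangian:
  L(x, lambda) = (1/2) x^T Q x + c^T x + lambda^T (A x - b)
Stationarity (grad_x L = 0): Q x + c + A^T lambda = 0.
Primal feasibility: A x = b.

This gives the KKT block system:
  [ Q   A^T ] [ x     ]   [-c ]
  [ A    0  ] [ lambda ] = [ b ]

Solving the linear system:
  x*      = (-0.25, 0)
  lambda* = (-3.5)
  f(x*)   = -0.25

x* = (-0.25, 0), lambda* = (-3.5)


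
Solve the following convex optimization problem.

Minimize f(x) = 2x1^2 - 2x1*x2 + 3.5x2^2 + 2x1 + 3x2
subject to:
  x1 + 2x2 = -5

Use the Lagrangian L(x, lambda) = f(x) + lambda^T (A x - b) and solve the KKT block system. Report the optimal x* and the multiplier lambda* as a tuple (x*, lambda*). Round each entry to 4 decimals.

Form the Lagrangian:
  L(x, lambda) = (1/2) x^T Q x + c^T x + lambda^T (A x - b)
Stationarity (grad_x L = 0): Q x + c + A^T lambda = 0.
Primal feasibility: A x = b.

This gives the KKT block system:
  [ Q   A^T ] [ x     ]   [-c ]
  [ A    0  ] [ lambda ] = [ b ]

Solving the linear system:
  x*      = (-1.8387, -1.5806)
  lambda* = (2.1935)
  f(x*)   = 1.2742

x* = (-1.8387, -1.5806), lambda* = (2.1935)


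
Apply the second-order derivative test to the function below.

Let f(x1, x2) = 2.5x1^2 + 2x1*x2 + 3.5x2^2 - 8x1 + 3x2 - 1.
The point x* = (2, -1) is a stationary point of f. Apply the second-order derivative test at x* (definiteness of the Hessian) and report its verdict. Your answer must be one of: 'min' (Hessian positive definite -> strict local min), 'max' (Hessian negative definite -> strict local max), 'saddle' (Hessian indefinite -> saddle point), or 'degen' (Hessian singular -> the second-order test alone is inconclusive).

Compute the Hessian H = grad^2 f:
  H = [[5, 2], [2, 7]]
Verify stationarity: grad f(x*) = H x* + g = (0, 0).
Eigenvalues of H: 3.7639, 8.2361.
Both eigenvalues > 0, so H is positive definite -> x* is a strict local min.

min


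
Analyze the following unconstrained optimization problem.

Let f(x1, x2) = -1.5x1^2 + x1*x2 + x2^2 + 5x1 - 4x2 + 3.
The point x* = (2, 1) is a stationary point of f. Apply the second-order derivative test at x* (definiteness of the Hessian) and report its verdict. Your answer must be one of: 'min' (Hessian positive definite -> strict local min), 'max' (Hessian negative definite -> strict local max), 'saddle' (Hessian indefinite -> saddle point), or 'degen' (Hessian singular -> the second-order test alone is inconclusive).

Compute the Hessian H = grad^2 f:
  H = [[-3, 1], [1, 2]]
Verify stationarity: grad f(x*) = H x* + g = (0, 0).
Eigenvalues of H: -3.1926, 2.1926.
Eigenvalues have mixed signs, so H is indefinite -> x* is a saddle point.

saddle


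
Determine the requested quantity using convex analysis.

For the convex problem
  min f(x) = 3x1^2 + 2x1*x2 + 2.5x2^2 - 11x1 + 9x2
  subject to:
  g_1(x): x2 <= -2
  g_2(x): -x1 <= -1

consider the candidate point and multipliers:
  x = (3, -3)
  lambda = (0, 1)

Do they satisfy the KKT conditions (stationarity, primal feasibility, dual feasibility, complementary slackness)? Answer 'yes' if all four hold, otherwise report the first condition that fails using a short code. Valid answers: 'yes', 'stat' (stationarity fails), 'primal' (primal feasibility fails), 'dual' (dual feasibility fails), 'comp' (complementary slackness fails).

Gradient of f: grad f(x) = Q x + c = (1, 0)
Constraint values g_i(x) = a_i^T x - b_i:
  g_1((3, -3)) = -1
  g_2((3, -3)) = -2
Stationarity residual: grad f(x) + sum_i lambda_i a_i = (0, 0)
  -> stationarity OK
Primal feasibility (all g_i <= 0): OK
Dual feasibility (all lambda_i >= 0): OK
Complementary slackness (lambda_i * g_i(x) = 0 for all i): FAILS

Verdict: the first failing condition is complementary_slackness -> comp.

comp


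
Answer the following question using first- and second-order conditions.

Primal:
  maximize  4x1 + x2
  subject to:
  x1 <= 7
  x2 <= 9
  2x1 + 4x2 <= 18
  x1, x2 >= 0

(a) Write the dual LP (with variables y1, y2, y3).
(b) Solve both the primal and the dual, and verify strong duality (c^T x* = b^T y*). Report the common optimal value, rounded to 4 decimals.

The standard primal-dual pair for 'max c^T x s.t. A x <= b, x >= 0' is:
  Dual:  min b^T y  s.t.  A^T y >= c,  y >= 0.

So the dual LP is:
  minimize  7y1 + 9y2 + 18y3
  subject to:
    y1 + 2y3 >= 4
    y2 + 4y3 >= 1
    y1, y2, y3 >= 0

Solving the primal: x* = (7, 1).
  primal value c^T x* = 29.
Solving the dual: y* = (3.5, 0, 0.25).
  dual value b^T y* = 29.
Strong duality: c^T x* = b^T y*. Confirmed.

29


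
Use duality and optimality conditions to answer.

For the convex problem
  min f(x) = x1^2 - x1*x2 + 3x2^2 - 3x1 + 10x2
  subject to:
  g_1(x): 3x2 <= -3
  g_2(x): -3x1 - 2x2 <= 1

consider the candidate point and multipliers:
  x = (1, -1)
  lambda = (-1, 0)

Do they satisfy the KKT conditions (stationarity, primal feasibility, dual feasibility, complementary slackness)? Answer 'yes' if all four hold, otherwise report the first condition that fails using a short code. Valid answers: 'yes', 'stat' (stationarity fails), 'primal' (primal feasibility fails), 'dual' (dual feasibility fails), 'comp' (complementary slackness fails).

Gradient of f: grad f(x) = Q x + c = (0, 3)
Constraint values g_i(x) = a_i^T x - b_i:
  g_1((1, -1)) = 0
  g_2((1, -1)) = -2
Stationarity residual: grad f(x) + sum_i lambda_i a_i = (0, 0)
  -> stationarity OK
Primal feasibility (all g_i <= 0): OK
Dual feasibility (all lambda_i >= 0): FAILS
Complementary slackness (lambda_i * g_i(x) = 0 for all i): OK

Verdict: the first failing condition is dual_feasibility -> dual.

dual


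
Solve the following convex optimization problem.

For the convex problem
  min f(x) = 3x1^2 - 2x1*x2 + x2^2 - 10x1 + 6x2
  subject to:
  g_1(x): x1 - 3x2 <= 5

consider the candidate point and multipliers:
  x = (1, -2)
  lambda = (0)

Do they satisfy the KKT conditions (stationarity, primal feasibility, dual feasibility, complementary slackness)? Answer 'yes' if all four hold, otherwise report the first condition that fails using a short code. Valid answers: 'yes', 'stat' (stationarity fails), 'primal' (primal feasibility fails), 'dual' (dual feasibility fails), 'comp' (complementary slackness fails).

Gradient of f: grad f(x) = Q x + c = (0, 0)
Constraint values g_i(x) = a_i^T x - b_i:
  g_1((1, -2)) = 2
Stationarity residual: grad f(x) + sum_i lambda_i a_i = (0, 0)
  -> stationarity OK
Primal feasibility (all g_i <= 0): FAILS
Dual feasibility (all lambda_i >= 0): OK
Complementary slackness (lambda_i * g_i(x) = 0 for all i): OK

Verdict: the first failing condition is primal_feasibility -> primal.

primal


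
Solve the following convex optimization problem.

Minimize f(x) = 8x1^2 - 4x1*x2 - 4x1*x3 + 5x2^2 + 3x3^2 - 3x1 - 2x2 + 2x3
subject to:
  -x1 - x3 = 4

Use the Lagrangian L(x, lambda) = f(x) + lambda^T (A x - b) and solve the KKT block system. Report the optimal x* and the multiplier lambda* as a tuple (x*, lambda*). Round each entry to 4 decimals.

Form the Lagrangian:
  L(x, lambda) = (1/2) x^T Q x + c^T x + lambda^T (A x - b)
Stationarity (grad_x L = 0): Q x + c + A^T lambda = 0.
Primal feasibility: A x = b.

This gives the KKT block system:
  [ Q   A^T ] [ x     ]   [-c ]
  [ A    0  ] [ lambda ] = [ b ]

Solving the linear system:
  x*      = (-1.2042, -0.2817, -2.7958)
  lambda* = (-9.9577)
  f(x*)   = 19.2077

x* = (-1.2042, -0.2817, -2.7958), lambda* = (-9.9577)


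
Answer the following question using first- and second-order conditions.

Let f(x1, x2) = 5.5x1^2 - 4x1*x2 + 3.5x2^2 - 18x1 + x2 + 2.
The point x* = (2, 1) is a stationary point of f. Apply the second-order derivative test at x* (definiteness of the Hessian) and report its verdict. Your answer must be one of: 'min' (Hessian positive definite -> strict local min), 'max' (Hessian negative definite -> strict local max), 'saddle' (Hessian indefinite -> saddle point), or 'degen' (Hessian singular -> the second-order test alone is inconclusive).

Compute the Hessian H = grad^2 f:
  H = [[11, -4], [-4, 7]]
Verify stationarity: grad f(x*) = H x* + g = (0, 0).
Eigenvalues of H: 4.5279, 13.4721.
Both eigenvalues > 0, so H is positive definite -> x* is a strict local min.

min


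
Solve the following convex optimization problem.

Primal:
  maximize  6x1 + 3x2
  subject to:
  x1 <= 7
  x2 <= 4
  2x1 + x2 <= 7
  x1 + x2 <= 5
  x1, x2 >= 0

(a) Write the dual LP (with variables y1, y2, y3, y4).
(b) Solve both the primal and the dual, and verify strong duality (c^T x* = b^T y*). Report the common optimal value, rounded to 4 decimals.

The standard primal-dual pair for 'max c^T x s.t. A x <= b, x >= 0' is:
  Dual:  min b^T y  s.t.  A^T y >= c,  y >= 0.

So the dual LP is:
  minimize  7y1 + 4y2 + 7y3 + 5y4
  subject to:
    y1 + 2y3 + y4 >= 6
    y2 + y3 + y4 >= 3
    y1, y2, y3, y4 >= 0

Solving the primal: x* = (3.5, 0).
  primal value c^T x* = 21.
Solving the dual: y* = (0, 0, 3, 0).
  dual value b^T y* = 21.
Strong duality: c^T x* = b^T y*. Confirmed.

21


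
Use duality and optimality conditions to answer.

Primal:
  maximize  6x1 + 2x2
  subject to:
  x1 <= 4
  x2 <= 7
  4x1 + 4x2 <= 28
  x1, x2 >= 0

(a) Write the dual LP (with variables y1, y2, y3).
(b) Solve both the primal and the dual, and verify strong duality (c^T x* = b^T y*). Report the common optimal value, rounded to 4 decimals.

The standard primal-dual pair for 'max c^T x s.t. A x <= b, x >= 0' is:
  Dual:  min b^T y  s.t.  A^T y >= c,  y >= 0.

So the dual LP is:
  minimize  4y1 + 7y2 + 28y3
  subject to:
    y1 + 4y3 >= 6
    y2 + 4y3 >= 2
    y1, y2, y3 >= 0

Solving the primal: x* = (4, 3).
  primal value c^T x* = 30.
Solving the dual: y* = (4, 0, 0.5).
  dual value b^T y* = 30.
Strong duality: c^T x* = b^T y*. Confirmed.

30


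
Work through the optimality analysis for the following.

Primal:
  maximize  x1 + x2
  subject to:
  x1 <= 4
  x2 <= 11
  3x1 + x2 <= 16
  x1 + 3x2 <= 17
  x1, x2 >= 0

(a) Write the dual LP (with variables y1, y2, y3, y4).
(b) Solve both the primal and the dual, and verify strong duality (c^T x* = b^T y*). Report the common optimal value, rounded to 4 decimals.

The standard primal-dual pair for 'max c^T x s.t. A x <= b, x >= 0' is:
  Dual:  min b^T y  s.t.  A^T y >= c,  y >= 0.

So the dual LP is:
  minimize  4y1 + 11y2 + 16y3 + 17y4
  subject to:
    y1 + 3y3 + y4 >= 1
    y2 + y3 + 3y4 >= 1
    y1, y2, y3, y4 >= 0

Solving the primal: x* = (3.875, 4.375).
  primal value c^T x* = 8.25.
Solving the dual: y* = (0, 0, 0.25, 0.25).
  dual value b^T y* = 8.25.
Strong duality: c^T x* = b^T y*. Confirmed.

8.25


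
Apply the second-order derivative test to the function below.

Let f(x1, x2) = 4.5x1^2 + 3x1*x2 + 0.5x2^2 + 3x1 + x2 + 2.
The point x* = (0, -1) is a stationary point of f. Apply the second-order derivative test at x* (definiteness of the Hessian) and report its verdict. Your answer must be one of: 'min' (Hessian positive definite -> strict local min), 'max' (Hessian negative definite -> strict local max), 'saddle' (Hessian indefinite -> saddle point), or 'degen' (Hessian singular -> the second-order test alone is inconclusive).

Compute the Hessian H = grad^2 f:
  H = [[9, 3], [3, 1]]
Verify stationarity: grad f(x*) = H x* + g = (0, 0).
Eigenvalues of H: 0, 10.
H has a zero eigenvalue (singular; positive semidefinite but not definite), so H is neither positive definite, negative definite, nor indefinite. The second-order test alone is inconclusive -> degen.
(Indeed, f is constant along the null direction of H through x*, so x* is not a strict local extremum.)

degen


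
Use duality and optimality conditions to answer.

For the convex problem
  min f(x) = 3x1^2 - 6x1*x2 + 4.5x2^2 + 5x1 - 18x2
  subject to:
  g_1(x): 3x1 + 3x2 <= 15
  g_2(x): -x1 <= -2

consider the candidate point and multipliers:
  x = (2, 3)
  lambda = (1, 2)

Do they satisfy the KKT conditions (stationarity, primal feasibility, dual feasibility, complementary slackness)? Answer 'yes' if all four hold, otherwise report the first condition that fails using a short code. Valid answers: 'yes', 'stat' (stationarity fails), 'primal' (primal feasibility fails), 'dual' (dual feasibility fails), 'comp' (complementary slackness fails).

Gradient of f: grad f(x) = Q x + c = (-1, -3)
Constraint values g_i(x) = a_i^T x - b_i:
  g_1((2, 3)) = 0
  g_2((2, 3)) = 0
Stationarity residual: grad f(x) + sum_i lambda_i a_i = (0, 0)
  -> stationarity OK
Primal feasibility (all g_i <= 0): OK
Dual feasibility (all lambda_i >= 0): OK
Complementary slackness (lambda_i * g_i(x) = 0 for all i): OK

Verdict: yes, KKT holds.

yes


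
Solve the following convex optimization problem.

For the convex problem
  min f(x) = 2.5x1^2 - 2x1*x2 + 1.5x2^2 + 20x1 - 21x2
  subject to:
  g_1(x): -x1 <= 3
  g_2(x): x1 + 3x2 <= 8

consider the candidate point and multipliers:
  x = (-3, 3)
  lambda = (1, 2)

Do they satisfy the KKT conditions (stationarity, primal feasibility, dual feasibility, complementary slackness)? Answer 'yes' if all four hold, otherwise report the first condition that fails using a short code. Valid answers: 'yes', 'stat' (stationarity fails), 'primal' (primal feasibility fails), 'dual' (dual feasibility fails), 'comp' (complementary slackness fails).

Gradient of f: grad f(x) = Q x + c = (-1, -6)
Constraint values g_i(x) = a_i^T x - b_i:
  g_1((-3, 3)) = 0
  g_2((-3, 3)) = -2
Stationarity residual: grad f(x) + sum_i lambda_i a_i = (0, 0)
  -> stationarity OK
Primal feasibility (all g_i <= 0): OK
Dual feasibility (all lambda_i >= 0): OK
Complementary slackness (lambda_i * g_i(x) = 0 for all i): FAILS

Verdict: the first failing condition is complementary_slackness -> comp.

comp


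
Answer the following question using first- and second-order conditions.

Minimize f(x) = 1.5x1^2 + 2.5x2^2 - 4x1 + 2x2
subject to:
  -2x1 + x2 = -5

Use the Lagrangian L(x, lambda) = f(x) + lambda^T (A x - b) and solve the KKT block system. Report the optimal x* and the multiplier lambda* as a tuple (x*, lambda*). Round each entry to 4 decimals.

Form the Lagrangian:
  L(x, lambda) = (1/2) x^T Q x + c^T x + lambda^T (A x - b)
Stationarity (grad_x L = 0): Q x + c + A^T lambda = 0.
Primal feasibility: A x = b.

This gives the KKT block system:
  [ Q   A^T ] [ x     ]   [-c ]
  [ A    0  ] [ lambda ] = [ b ]

Solving the linear system:
  x*      = (2.1739, -0.6522)
  lambda* = (1.2609)
  f(x*)   = -1.8478

x* = (2.1739, -0.6522), lambda* = (1.2609)


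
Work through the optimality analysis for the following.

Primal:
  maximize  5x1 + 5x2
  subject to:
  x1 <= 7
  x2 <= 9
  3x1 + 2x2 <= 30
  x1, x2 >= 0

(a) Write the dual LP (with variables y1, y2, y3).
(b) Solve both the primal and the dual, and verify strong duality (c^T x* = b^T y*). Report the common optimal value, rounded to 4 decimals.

The standard primal-dual pair for 'max c^T x s.t. A x <= b, x >= 0' is:
  Dual:  min b^T y  s.t.  A^T y >= c,  y >= 0.

So the dual LP is:
  minimize  7y1 + 9y2 + 30y3
  subject to:
    y1 + 3y3 >= 5
    y2 + 2y3 >= 5
    y1, y2, y3 >= 0

Solving the primal: x* = (4, 9).
  primal value c^T x* = 65.
Solving the dual: y* = (0, 1.6667, 1.6667).
  dual value b^T y* = 65.
Strong duality: c^T x* = b^T y*. Confirmed.

65


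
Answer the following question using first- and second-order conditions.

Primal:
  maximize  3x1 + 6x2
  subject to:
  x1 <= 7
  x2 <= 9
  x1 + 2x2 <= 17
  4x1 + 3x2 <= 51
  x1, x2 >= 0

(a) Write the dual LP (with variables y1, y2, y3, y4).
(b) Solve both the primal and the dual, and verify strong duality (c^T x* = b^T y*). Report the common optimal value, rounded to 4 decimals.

The standard primal-dual pair for 'max c^T x s.t. A x <= b, x >= 0' is:
  Dual:  min b^T y  s.t.  A^T y >= c,  y >= 0.

So the dual LP is:
  minimize  7y1 + 9y2 + 17y3 + 51y4
  subject to:
    y1 + y3 + 4y4 >= 3
    y2 + 2y3 + 3y4 >= 6
    y1, y2, y3, y4 >= 0

Solving the primal: x* = (7, 5).
  primal value c^T x* = 51.
Solving the dual: y* = (0, 0, 3, 0).
  dual value b^T y* = 51.
Strong duality: c^T x* = b^T y*. Confirmed.

51


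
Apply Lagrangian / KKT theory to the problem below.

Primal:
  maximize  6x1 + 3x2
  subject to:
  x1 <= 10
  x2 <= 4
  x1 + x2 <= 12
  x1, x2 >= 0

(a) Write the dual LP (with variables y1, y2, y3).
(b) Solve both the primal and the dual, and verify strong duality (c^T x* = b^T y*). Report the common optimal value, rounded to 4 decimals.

The standard primal-dual pair for 'max c^T x s.t. A x <= b, x >= 0' is:
  Dual:  min b^T y  s.t.  A^T y >= c,  y >= 0.

So the dual LP is:
  minimize  10y1 + 4y2 + 12y3
  subject to:
    y1 + y3 >= 6
    y2 + y3 >= 3
    y1, y2, y3 >= 0

Solving the primal: x* = (10, 2).
  primal value c^T x* = 66.
Solving the dual: y* = (3, 0, 3).
  dual value b^T y* = 66.
Strong duality: c^T x* = b^T y*. Confirmed.

66


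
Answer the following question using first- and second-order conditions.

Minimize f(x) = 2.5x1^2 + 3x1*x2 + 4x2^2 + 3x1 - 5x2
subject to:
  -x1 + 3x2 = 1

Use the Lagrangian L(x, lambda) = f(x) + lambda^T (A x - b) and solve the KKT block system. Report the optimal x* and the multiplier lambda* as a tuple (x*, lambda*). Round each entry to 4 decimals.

Form the Lagrangian:
  L(x, lambda) = (1/2) x^T Q x + c^T x + lambda^T (A x - b)
Stationarity (grad_x L = 0): Q x + c + A^T lambda = 0.
Primal feasibility: A x = b.

This gives the KKT block system:
  [ Q   A^T ] [ x     ]   [-c ]
  [ A    0  ] [ lambda ] = [ b ]

Solving the linear system:
  x*      = (-0.4085, 0.1972)
  lambda* = (1.5493)
  f(x*)   = -1.8803

x* = (-0.4085, 0.1972), lambda* = (1.5493)


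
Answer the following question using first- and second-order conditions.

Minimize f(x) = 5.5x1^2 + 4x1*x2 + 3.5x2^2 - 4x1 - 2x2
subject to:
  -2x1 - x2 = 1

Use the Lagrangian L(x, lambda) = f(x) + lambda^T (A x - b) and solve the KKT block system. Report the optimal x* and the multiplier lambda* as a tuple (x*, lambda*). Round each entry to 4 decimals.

Form the Lagrangian:
  L(x, lambda) = (1/2) x^T Q x + c^T x + lambda^T (A x - b)
Stationarity (grad_x L = 0): Q x + c + A^T lambda = 0.
Primal feasibility: A x = b.

This gives the KKT block system:
  [ Q   A^T ] [ x     ]   [-c ]
  [ A    0  ] [ lambda ] = [ b ]

Solving the linear system:
  x*      = (-0.4348, -0.1304)
  lambda* = (-4.6522)
  f(x*)   = 3.3261

x* = (-0.4348, -0.1304), lambda* = (-4.6522)


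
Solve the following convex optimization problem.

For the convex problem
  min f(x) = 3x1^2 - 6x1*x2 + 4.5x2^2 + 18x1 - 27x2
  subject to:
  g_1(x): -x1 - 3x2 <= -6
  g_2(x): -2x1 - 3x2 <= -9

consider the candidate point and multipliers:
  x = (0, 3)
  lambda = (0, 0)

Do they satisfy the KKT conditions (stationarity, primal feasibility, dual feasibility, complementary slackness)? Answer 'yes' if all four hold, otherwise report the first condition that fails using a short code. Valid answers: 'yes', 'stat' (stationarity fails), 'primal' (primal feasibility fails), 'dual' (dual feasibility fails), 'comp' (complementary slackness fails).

Gradient of f: grad f(x) = Q x + c = (0, 0)
Constraint values g_i(x) = a_i^T x - b_i:
  g_1((0, 3)) = -3
  g_2((0, 3)) = 0
Stationarity residual: grad f(x) + sum_i lambda_i a_i = (0, 0)
  -> stationarity OK
Primal feasibility (all g_i <= 0): OK
Dual feasibility (all lambda_i >= 0): OK
Complementary slackness (lambda_i * g_i(x) = 0 for all i): OK

Verdict: yes, KKT holds.

yes


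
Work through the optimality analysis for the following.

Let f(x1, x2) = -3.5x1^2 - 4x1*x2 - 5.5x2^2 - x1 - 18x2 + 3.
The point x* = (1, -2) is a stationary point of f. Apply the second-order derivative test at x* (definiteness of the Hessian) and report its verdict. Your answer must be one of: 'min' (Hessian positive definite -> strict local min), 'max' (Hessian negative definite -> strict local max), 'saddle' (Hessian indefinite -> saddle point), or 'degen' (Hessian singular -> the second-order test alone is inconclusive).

Compute the Hessian H = grad^2 f:
  H = [[-7, -4], [-4, -11]]
Verify stationarity: grad f(x*) = H x* + g = (0, 0).
Eigenvalues of H: -13.4721, -4.5279.
Both eigenvalues < 0, so H is negative definite -> x* is a strict local max.

max


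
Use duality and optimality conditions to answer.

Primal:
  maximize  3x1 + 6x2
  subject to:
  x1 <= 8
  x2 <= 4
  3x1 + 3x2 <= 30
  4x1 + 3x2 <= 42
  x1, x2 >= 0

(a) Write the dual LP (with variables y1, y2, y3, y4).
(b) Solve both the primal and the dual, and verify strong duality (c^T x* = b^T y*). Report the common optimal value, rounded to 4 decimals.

The standard primal-dual pair for 'max c^T x s.t. A x <= b, x >= 0' is:
  Dual:  min b^T y  s.t.  A^T y >= c,  y >= 0.

So the dual LP is:
  minimize  8y1 + 4y2 + 30y3 + 42y4
  subject to:
    y1 + 3y3 + 4y4 >= 3
    y2 + 3y3 + 3y4 >= 6
    y1, y2, y3, y4 >= 0

Solving the primal: x* = (6, 4).
  primal value c^T x* = 42.
Solving the dual: y* = (0, 3, 1, 0).
  dual value b^T y* = 42.
Strong duality: c^T x* = b^T y*. Confirmed.

42


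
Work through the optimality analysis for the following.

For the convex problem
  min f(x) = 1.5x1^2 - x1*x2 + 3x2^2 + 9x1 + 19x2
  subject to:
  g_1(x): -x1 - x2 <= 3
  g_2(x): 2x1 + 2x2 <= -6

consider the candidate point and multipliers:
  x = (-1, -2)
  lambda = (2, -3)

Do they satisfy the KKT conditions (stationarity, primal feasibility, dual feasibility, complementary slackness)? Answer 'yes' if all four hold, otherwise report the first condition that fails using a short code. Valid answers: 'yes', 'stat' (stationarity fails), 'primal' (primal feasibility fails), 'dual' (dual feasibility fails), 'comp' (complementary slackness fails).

Gradient of f: grad f(x) = Q x + c = (8, 8)
Constraint values g_i(x) = a_i^T x - b_i:
  g_1((-1, -2)) = 0
  g_2((-1, -2)) = 0
Stationarity residual: grad f(x) + sum_i lambda_i a_i = (0, 0)
  -> stationarity OK
Primal feasibility (all g_i <= 0): OK
Dual feasibility (all lambda_i >= 0): FAILS
Complementary slackness (lambda_i * g_i(x) = 0 for all i): OK

Verdict: the first failing condition is dual_feasibility -> dual.

dual


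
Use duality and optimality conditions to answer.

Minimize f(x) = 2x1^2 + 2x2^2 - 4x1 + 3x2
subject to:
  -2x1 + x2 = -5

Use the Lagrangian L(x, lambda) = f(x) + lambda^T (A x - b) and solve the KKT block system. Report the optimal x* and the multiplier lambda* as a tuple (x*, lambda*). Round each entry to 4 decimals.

Form the Lagrangian:
  L(x, lambda) = (1/2) x^T Q x + c^T x + lambda^T (A x - b)
Stationarity (grad_x L = 0): Q x + c + A^T lambda = 0.
Primal feasibility: A x = b.

This gives the KKT block system:
  [ Q   A^T ] [ x     ]   [-c ]
  [ A    0  ] [ lambda ] = [ b ]

Solving the linear system:
  x*      = (1.9, -1.2)
  lambda* = (1.8)
  f(x*)   = -1.1

x* = (1.9, -1.2), lambda* = (1.8)


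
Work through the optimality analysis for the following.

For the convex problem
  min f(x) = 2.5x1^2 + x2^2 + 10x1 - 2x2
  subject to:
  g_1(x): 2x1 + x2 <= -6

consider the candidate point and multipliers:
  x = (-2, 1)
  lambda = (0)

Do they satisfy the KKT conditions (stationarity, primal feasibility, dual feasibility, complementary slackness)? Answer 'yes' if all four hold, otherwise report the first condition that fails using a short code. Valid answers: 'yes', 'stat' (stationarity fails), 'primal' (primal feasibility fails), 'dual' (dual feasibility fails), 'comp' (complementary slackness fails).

Gradient of f: grad f(x) = Q x + c = (0, 0)
Constraint values g_i(x) = a_i^T x - b_i:
  g_1((-2, 1)) = 3
Stationarity residual: grad f(x) + sum_i lambda_i a_i = (0, 0)
  -> stationarity OK
Primal feasibility (all g_i <= 0): FAILS
Dual feasibility (all lambda_i >= 0): OK
Complementary slackness (lambda_i * g_i(x) = 0 for all i): OK

Verdict: the first failing condition is primal_feasibility -> primal.

primal


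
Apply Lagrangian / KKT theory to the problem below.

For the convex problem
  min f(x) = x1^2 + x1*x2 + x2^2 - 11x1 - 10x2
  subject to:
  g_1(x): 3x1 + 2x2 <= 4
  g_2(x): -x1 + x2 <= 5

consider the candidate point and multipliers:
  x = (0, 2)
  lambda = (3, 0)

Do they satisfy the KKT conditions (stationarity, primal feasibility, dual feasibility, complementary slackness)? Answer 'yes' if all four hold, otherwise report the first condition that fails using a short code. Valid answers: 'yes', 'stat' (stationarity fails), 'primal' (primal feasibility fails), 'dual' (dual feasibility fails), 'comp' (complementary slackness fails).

Gradient of f: grad f(x) = Q x + c = (-9, -6)
Constraint values g_i(x) = a_i^T x - b_i:
  g_1((0, 2)) = 0
  g_2((0, 2)) = -3
Stationarity residual: grad f(x) + sum_i lambda_i a_i = (0, 0)
  -> stationarity OK
Primal feasibility (all g_i <= 0): OK
Dual feasibility (all lambda_i >= 0): OK
Complementary slackness (lambda_i * g_i(x) = 0 for all i): OK

Verdict: yes, KKT holds.

yes


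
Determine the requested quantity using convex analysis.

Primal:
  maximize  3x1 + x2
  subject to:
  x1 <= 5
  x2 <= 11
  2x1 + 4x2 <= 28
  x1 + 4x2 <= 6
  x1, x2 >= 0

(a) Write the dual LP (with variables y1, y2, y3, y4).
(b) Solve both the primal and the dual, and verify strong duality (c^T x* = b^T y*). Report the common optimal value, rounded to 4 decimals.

The standard primal-dual pair for 'max c^T x s.t. A x <= b, x >= 0' is:
  Dual:  min b^T y  s.t.  A^T y >= c,  y >= 0.

So the dual LP is:
  minimize  5y1 + 11y2 + 28y3 + 6y4
  subject to:
    y1 + 2y3 + y4 >= 3
    y2 + 4y3 + 4y4 >= 1
    y1, y2, y3, y4 >= 0

Solving the primal: x* = (5, 0.25).
  primal value c^T x* = 15.25.
Solving the dual: y* = (2.75, 0, 0, 0.25).
  dual value b^T y* = 15.25.
Strong duality: c^T x* = b^T y*. Confirmed.

15.25


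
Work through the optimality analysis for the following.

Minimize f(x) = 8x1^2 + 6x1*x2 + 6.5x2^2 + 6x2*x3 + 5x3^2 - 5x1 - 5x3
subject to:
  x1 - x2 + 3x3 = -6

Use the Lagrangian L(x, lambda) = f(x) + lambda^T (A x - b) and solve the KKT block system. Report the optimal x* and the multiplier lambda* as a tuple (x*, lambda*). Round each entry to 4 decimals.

Form the Lagrangian:
  L(x, lambda) = (1/2) x^T Q x + c^T x + lambda^T (A x - b)
Stationarity (grad_x L = 0): Q x + c + A^T lambda = 0.
Primal feasibility: A x = b.

This gives the KKT block system:
  [ Q   A^T ] [ x     ]   [-c ]
  [ A    0  ] [ lambda ] = [ b ]

Solving the linear system:
  x*      = (-0.395, 1.1857, -1.4731)
  lambda* = (4.2056)
  f(x*)   = 17.287

x* = (-0.395, 1.1857, -1.4731), lambda* = (4.2056)


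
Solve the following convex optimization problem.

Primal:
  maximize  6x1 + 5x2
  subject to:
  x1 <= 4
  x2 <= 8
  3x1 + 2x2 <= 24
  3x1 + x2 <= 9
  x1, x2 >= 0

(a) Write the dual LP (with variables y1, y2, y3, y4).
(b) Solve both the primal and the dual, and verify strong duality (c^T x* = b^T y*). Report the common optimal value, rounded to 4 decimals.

The standard primal-dual pair for 'max c^T x s.t. A x <= b, x >= 0' is:
  Dual:  min b^T y  s.t.  A^T y >= c,  y >= 0.

So the dual LP is:
  minimize  4y1 + 8y2 + 24y3 + 9y4
  subject to:
    y1 + 3y3 + 3y4 >= 6
    y2 + 2y3 + y4 >= 5
    y1, y2, y3, y4 >= 0

Solving the primal: x* = (0.3333, 8).
  primal value c^T x* = 42.
Solving the dual: y* = (0, 3, 0, 2).
  dual value b^T y* = 42.
Strong duality: c^T x* = b^T y*. Confirmed.

42


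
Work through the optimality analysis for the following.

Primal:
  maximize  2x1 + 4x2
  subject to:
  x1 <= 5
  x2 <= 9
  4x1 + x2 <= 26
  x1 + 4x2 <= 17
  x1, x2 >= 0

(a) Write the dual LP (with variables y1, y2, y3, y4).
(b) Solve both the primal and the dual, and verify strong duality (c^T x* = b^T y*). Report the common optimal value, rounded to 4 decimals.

The standard primal-dual pair for 'max c^T x s.t. A x <= b, x >= 0' is:
  Dual:  min b^T y  s.t.  A^T y >= c,  y >= 0.

So the dual LP is:
  minimize  5y1 + 9y2 + 26y3 + 17y4
  subject to:
    y1 + 4y3 + y4 >= 2
    y2 + y3 + 4y4 >= 4
    y1, y2, y3, y4 >= 0

Solving the primal: x* = (5, 3).
  primal value c^T x* = 22.
Solving the dual: y* = (1, 0, 0, 1).
  dual value b^T y* = 22.
Strong duality: c^T x* = b^T y*. Confirmed.

22


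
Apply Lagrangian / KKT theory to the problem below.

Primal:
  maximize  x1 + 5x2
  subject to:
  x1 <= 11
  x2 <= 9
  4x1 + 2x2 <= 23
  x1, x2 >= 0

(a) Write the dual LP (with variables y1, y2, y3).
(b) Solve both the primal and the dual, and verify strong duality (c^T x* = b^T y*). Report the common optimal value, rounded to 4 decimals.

The standard primal-dual pair for 'max c^T x s.t. A x <= b, x >= 0' is:
  Dual:  min b^T y  s.t.  A^T y >= c,  y >= 0.

So the dual LP is:
  minimize  11y1 + 9y2 + 23y3
  subject to:
    y1 + 4y3 >= 1
    y2 + 2y3 >= 5
    y1, y2, y3 >= 0

Solving the primal: x* = (1.25, 9).
  primal value c^T x* = 46.25.
Solving the dual: y* = (0, 4.5, 0.25).
  dual value b^T y* = 46.25.
Strong duality: c^T x* = b^T y*. Confirmed.

46.25


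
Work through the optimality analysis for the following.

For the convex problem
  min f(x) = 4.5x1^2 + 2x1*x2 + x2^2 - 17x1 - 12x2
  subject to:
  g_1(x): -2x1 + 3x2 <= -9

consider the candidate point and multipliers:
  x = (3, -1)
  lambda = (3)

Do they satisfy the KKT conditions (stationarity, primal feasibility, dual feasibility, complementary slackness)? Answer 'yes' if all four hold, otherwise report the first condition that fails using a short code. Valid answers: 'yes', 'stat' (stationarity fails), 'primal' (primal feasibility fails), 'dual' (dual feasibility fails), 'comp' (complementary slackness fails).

Gradient of f: grad f(x) = Q x + c = (8, -8)
Constraint values g_i(x) = a_i^T x - b_i:
  g_1((3, -1)) = 0
Stationarity residual: grad f(x) + sum_i lambda_i a_i = (2, 1)
  -> stationarity FAILS
Primal feasibility (all g_i <= 0): OK
Dual feasibility (all lambda_i >= 0): OK
Complementary slackness (lambda_i * g_i(x) = 0 for all i): OK

Verdict: the first failing condition is stationarity -> stat.

stat


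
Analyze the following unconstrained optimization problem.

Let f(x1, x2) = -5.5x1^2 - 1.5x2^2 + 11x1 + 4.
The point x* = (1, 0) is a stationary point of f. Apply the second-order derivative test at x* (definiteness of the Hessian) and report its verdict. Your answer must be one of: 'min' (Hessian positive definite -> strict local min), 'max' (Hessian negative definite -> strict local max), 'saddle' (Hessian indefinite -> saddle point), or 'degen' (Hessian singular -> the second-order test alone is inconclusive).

Compute the Hessian H = grad^2 f:
  H = [[-11, 0], [0, -3]]
Verify stationarity: grad f(x*) = H x* + g = (0, 0).
Eigenvalues of H: -11, -3.
Both eigenvalues < 0, so H is negative definite -> x* is a strict local max.

max


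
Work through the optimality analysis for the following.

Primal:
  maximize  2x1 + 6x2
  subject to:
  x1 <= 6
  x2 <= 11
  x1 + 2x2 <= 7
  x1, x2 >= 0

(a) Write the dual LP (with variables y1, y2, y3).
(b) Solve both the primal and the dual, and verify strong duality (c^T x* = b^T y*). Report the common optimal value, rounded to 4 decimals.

The standard primal-dual pair for 'max c^T x s.t. A x <= b, x >= 0' is:
  Dual:  min b^T y  s.t.  A^T y >= c,  y >= 0.

So the dual LP is:
  minimize  6y1 + 11y2 + 7y3
  subject to:
    y1 + y3 >= 2
    y2 + 2y3 >= 6
    y1, y2, y3 >= 0

Solving the primal: x* = (0, 3.5).
  primal value c^T x* = 21.
Solving the dual: y* = (0, 0, 3).
  dual value b^T y* = 21.
Strong duality: c^T x* = b^T y*. Confirmed.

21


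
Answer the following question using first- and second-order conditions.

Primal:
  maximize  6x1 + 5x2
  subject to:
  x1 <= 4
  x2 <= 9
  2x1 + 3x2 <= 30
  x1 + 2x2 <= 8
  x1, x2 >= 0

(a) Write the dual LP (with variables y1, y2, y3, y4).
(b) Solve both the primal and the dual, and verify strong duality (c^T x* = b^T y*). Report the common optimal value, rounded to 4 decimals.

The standard primal-dual pair for 'max c^T x s.t. A x <= b, x >= 0' is:
  Dual:  min b^T y  s.t.  A^T y >= c,  y >= 0.

So the dual LP is:
  minimize  4y1 + 9y2 + 30y3 + 8y4
  subject to:
    y1 + 2y3 + y4 >= 6
    y2 + 3y3 + 2y4 >= 5
    y1, y2, y3, y4 >= 0

Solving the primal: x* = (4, 2).
  primal value c^T x* = 34.
Solving the dual: y* = (3.5, 0, 0, 2.5).
  dual value b^T y* = 34.
Strong duality: c^T x* = b^T y*. Confirmed.

34


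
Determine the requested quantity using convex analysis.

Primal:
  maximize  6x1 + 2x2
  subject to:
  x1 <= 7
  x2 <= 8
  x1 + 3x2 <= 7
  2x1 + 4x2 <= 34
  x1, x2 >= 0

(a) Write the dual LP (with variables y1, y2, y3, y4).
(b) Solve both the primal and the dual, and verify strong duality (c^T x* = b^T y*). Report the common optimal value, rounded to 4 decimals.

The standard primal-dual pair for 'max c^T x s.t. A x <= b, x >= 0' is:
  Dual:  min b^T y  s.t.  A^T y >= c,  y >= 0.

So the dual LP is:
  minimize  7y1 + 8y2 + 7y3 + 34y4
  subject to:
    y1 + y3 + 2y4 >= 6
    y2 + 3y3 + 4y4 >= 2
    y1, y2, y3, y4 >= 0

Solving the primal: x* = (7, 0).
  primal value c^T x* = 42.
Solving the dual: y* = (5.3333, 0, 0.6667, 0).
  dual value b^T y* = 42.
Strong duality: c^T x* = b^T y*. Confirmed.

42
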